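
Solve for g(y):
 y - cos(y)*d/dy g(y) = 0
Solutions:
 g(y) = C1 + Integral(y/cos(y), y)


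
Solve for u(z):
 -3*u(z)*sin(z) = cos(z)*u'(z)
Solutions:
 u(z) = C1*cos(z)^3


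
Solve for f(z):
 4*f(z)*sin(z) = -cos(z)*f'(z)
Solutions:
 f(z) = C1*cos(z)^4


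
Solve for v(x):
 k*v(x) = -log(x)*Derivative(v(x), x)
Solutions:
 v(x) = C1*exp(-k*li(x))


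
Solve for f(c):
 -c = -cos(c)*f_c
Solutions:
 f(c) = C1 + Integral(c/cos(c), c)


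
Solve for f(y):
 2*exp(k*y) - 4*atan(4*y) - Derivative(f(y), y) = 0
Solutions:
 f(y) = C1 - 4*y*atan(4*y) + 2*Piecewise((exp(k*y)/k, Ne(k, 0)), (y, True)) + log(16*y^2 + 1)/2


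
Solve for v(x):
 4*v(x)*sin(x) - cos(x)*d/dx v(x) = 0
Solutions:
 v(x) = C1/cos(x)^4


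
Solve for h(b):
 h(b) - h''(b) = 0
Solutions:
 h(b) = C1*exp(-b) + C2*exp(b)


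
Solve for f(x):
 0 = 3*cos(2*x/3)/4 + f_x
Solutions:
 f(x) = C1 - 9*sin(2*x/3)/8


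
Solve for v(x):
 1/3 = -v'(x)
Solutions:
 v(x) = C1 - x/3


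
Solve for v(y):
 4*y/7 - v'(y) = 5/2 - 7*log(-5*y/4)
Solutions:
 v(y) = C1 + 2*y^2/7 + 7*y*log(-y) + y*(-14*log(2) - 19/2 + 7*log(5))


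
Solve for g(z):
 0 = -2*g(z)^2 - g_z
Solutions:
 g(z) = 1/(C1 + 2*z)


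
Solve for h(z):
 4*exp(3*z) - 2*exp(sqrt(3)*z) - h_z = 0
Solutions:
 h(z) = C1 + 4*exp(3*z)/3 - 2*sqrt(3)*exp(sqrt(3)*z)/3


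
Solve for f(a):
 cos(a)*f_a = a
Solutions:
 f(a) = C1 + Integral(a/cos(a), a)


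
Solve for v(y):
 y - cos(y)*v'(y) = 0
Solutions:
 v(y) = C1 + Integral(y/cos(y), y)


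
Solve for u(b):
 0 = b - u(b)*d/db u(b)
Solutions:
 u(b) = -sqrt(C1 + b^2)
 u(b) = sqrt(C1 + b^2)


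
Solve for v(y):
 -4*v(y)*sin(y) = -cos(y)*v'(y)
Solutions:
 v(y) = C1/cos(y)^4


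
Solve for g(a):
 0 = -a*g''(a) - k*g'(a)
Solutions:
 g(a) = C1 + a^(1 - re(k))*(C2*sin(log(a)*Abs(im(k))) + C3*cos(log(a)*im(k)))


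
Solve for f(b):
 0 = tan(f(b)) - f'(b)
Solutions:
 f(b) = pi - asin(C1*exp(b))
 f(b) = asin(C1*exp(b))


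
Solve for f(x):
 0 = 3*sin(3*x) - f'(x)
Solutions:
 f(x) = C1 - cos(3*x)


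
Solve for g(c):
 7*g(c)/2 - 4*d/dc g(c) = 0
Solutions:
 g(c) = C1*exp(7*c/8)


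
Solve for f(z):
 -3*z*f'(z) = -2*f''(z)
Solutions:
 f(z) = C1 + C2*erfi(sqrt(3)*z/2)


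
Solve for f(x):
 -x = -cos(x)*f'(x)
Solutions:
 f(x) = C1 + Integral(x/cos(x), x)


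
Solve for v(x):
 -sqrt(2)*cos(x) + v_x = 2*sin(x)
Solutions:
 v(x) = C1 + sqrt(2)*sin(x) - 2*cos(x)


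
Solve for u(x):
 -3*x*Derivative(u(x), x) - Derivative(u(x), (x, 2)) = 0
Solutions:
 u(x) = C1 + C2*erf(sqrt(6)*x/2)


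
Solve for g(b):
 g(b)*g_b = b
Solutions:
 g(b) = -sqrt(C1 + b^2)
 g(b) = sqrt(C1 + b^2)


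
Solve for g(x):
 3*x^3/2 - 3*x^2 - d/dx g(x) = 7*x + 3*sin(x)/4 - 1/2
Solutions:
 g(x) = C1 + 3*x^4/8 - x^3 - 7*x^2/2 + x/2 + 3*cos(x)/4


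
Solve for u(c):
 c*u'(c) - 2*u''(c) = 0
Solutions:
 u(c) = C1 + C2*erfi(c/2)


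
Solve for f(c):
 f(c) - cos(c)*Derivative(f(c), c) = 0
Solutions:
 f(c) = C1*sqrt(sin(c) + 1)/sqrt(sin(c) - 1)


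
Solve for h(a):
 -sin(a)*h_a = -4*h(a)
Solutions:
 h(a) = C1*(cos(a)^2 - 2*cos(a) + 1)/(cos(a)^2 + 2*cos(a) + 1)


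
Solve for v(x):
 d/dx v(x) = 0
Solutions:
 v(x) = C1


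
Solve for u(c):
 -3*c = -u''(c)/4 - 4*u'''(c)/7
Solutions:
 u(c) = C1 + C2*c + C3*exp(-7*c/16) + 2*c^3 - 96*c^2/7


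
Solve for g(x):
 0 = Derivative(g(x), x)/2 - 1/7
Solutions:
 g(x) = C1 + 2*x/7


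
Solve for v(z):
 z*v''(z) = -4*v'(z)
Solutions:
 v(z) = C1 + C2/z^3


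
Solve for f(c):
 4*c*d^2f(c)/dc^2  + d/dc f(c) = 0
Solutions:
 f(c) = C1 + C2*c^(3/4)


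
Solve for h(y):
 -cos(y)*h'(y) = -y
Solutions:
 h(y) = C1 + Integral(y/cos(y), y)


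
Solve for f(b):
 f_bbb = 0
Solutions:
 f(b) = C1 + C2*b + C3*b^2


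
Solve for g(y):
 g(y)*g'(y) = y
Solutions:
 g(y) = -sqrt(C1 + y^2)
 g(y) = sqrt(C1 + y^2)


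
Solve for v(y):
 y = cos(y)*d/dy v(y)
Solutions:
 v(y) = C1 + Integral(y/cos(y), y)


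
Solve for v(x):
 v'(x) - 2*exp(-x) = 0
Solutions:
 v(x) = C1 - 2*exp(-x)


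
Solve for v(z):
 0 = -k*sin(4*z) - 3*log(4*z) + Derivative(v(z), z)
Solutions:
 v(z) = C1 - k*cos(4*z)/4 + 3*z*log(z) - 3*z + 6*z*log(2)


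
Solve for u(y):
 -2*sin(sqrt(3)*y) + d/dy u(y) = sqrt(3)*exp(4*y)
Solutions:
 u(y) = C1 + sqrt(3)*exp(4*y)/4 - 2*sqrt(3)*cos(sqrt(3)*y)/3


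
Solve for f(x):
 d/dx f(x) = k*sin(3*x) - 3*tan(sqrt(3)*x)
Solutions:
 f(x) = C1 - k*cos(3*x)/3 + sqrt(3)*log(cos(sqrt(3)*x))


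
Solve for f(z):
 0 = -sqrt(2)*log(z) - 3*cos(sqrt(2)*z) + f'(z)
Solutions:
 f(z) = C1 + sqrt(2)*z*(log(z) - 1) + 3*sqrt(2)*sin(sqrt(2)*z)/2


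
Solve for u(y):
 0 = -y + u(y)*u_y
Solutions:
 u(y) = -sqrt(C1 + y^2)
 u(y) = sqrt(C1 + y^2)


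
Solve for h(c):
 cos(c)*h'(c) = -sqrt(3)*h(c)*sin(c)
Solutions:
 h(c) = C1*cos(c)^(sqrt(3))


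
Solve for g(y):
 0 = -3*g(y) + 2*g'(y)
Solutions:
 g(y) = C1*exp(3*y/2)


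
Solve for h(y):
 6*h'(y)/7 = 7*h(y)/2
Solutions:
 h(y) = C1*exp(49*y/12)


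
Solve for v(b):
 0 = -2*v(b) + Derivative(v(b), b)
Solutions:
 v(b) = C1*exp(2*b)


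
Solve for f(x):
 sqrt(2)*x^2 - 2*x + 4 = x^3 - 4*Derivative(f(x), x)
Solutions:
 f(x) = C1 + x^4/16 - sqrt(2)*x^3/12 + x^2/4 - x


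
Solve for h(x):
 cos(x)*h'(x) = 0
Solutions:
 h(x) = C1


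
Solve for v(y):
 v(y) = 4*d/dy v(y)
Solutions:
 v(y) = C1*exp(y/4)


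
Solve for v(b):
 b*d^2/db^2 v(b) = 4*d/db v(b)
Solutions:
 v(b) = C1 + C2*b^5


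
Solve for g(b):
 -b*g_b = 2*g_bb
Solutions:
 g(b) = C1 + C2*erf(b/2)


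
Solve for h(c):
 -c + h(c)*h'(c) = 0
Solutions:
 h(c) = -sqrt(C1 + c^2)
 h(c) = sqrt(C1 + c^2)


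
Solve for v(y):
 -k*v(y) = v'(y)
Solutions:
 v(y) = C1*exp(-k*y)


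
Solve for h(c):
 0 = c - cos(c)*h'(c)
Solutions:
 h(c) = C1 + Integral(c/cos(c), c)


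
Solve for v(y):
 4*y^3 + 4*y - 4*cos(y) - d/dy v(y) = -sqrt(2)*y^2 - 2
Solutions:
 v(y) = C1 + y^4 + sqrt(2)*y^3/3 + 2*y^2 + 2*y - 4*sin(y)


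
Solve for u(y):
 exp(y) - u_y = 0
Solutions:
 u(y) = C1 + exp(y)


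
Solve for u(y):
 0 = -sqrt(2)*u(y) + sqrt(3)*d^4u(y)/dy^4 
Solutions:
 u(y) = C1*exp(-2^(1/8)*3^(7/8)*y/3) + C2*exp(2^(1/8)*3^(7/8)*y/3) + C3*sin(2^(1/8)*3^(7/8)*y/3) + C4*cos(2^(1/8)*3^(7/8)*y/3)


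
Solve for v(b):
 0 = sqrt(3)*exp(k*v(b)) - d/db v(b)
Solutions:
 v(b) = Piecewise((log(-1/(C1*k + sqrt(3)*b*k))/k, Ne(k, 0)), (nan, True))
 v(b) = Piecewise((C1 + sqrt(3)*b, Eq(k, 0)), (nan, True))


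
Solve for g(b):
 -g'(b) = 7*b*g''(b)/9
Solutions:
 g(b) = C1 + C2/b^(2/7)


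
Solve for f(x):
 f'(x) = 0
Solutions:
 f(x) = C1


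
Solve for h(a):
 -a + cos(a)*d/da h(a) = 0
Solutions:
 h(a) = C1 + Integral(a/cos(a), a)


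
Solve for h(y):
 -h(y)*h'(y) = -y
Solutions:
 h(y) = -sqrt(C1 + y^2)
 h(y) = sqrt(C1 + y^2)


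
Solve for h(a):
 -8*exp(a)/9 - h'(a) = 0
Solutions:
 h(a) = C1 - 8*exp(a)/9


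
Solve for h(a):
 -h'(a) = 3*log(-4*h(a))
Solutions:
 Integral(1/(log(-_y) + 2*log(2)), (_y, h(a)))/3 = C1 - a


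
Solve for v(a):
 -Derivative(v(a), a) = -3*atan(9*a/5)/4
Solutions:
 v(a) = C1 + 3*a*atan(9*a/5)/4 - 5*log(81*a^2 + 25)/24


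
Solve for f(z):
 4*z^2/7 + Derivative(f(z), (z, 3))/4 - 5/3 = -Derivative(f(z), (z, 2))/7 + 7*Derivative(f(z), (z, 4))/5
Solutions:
 f(z) = C1 + C2*z + C3*exp(z*(5 - sqrt(345))/56) + C4*exp(z*(5 + sqrt(345))/56) - z^4/3 + 7*z^3/3 - 2737*z^2/60


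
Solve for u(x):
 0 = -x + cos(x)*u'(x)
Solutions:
 u(x) = C1 + Integral(x/cos(x), x)


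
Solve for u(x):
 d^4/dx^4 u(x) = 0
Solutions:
 u(x) = C1 + C2*x + C3*x^2 + C4*x^3


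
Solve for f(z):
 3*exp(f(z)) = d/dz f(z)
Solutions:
 f(z) = log(-1/(C1 + 3*z))


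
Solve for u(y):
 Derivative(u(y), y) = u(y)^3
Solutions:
 u(y) = -sqrt(2)*sqrt(-1/(C1 + y))/2
 u(y) = sqrt(2)*sqrt(-1/(C1 + y))/2


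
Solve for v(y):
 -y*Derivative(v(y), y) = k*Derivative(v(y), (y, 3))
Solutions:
 v(y) = C1 + Integral(C2*airyai(y*(-1/k)^(1/3)) + C3*airybi(y*(-1/k)^(1/3)), y)


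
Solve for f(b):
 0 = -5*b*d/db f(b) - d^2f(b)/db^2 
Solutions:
 f(b) = C1 + C2*erf(sqrt(10)*b/2)


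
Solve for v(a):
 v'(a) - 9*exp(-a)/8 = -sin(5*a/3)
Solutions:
 v(a) = C1 + 3*cos(5*a/3)/5 - 9*exp(-a)/8


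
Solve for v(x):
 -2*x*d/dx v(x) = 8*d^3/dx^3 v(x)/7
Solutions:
 v(x) = C1 + Integral(C2*airyai(-14^(1/3)*x/2) + C3*airybi(-14^(1/3)*x/2), x)


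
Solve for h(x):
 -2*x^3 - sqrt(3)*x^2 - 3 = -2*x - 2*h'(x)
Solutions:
 h(x) = C1 + x^4/4 + sqrt(3)*x^3/6 - x^2/2 + 3*x/2


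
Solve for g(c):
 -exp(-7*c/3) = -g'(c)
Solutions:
 g(c) = C1 - 3*exp(-7*c/3)/7


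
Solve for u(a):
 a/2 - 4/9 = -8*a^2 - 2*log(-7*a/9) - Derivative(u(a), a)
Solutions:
 u(a) = C1 - 8*a^3/3 - a^2/4 - 2*a*log(-a) + a*(-2*log(7) + 22/9 + 4*log(3))


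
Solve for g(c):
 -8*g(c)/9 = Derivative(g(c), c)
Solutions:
 g(c) = C1*exp(-8*c/9)


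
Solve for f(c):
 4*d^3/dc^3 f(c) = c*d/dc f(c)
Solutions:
 f(c) = C1 + Integral(C2*airyai(2^(1/3)*c/2) + C3*airybi(2^(1/3)*c/2), c)


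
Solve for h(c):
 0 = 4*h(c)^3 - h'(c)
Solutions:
 h(c) = -sqrt(2)*sqrt(-1/(C1 + 4*c))/2
 h(c) = sqrt(2)*sqrt(-1/(C1 + 4*c))/2


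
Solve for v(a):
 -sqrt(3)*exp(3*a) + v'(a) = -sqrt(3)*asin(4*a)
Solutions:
 v(a) = C1 - sqrt(3)*(a*asin(4*a) + sqrt(1 - 16*a^2)/4) + sqrt(3)*exp(3*a)/3


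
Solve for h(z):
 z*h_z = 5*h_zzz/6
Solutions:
 h(z) = C1 + Integral(C2*airyai(5^(2/3)*6^(1/3)*z/5) + C3*airybi(5^(2/3)*6^(1/3)*z/5), z)


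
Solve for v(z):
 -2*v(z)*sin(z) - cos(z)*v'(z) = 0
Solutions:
 v(z) = C1*cos(z)^2


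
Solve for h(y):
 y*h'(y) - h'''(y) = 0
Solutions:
 h(y) = C1 + Integral(C2*airyai(y) + C3*airybi(y), y)


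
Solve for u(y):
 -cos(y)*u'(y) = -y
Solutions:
 u(y) = C1 + Integral(y/cos(y), y)


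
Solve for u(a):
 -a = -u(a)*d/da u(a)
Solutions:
 u(a) = -sqrt(C1 + a^2)
 u(a) = sqrt(C1 + a^2)


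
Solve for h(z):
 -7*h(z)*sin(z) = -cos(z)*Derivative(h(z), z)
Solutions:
 h(z) = C1/cos(z)^7


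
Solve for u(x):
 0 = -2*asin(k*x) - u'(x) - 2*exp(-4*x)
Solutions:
 u(x) = C1 - 2*Piecewise((x*asin(k*x) - exp(-4*x)/4 + sqrt(-k^2*x^2 + 1)/k, Ne(k, 0)), (-exp(-4*x)/4, True))


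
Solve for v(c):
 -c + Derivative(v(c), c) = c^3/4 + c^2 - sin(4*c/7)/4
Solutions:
 v(c) = C1 + c^4/16 + c^3/3 + c^2/2 + 7*cos(4*c/7)/16


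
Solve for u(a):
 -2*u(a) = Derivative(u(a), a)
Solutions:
 u(a) = C1*exp(-2*a)


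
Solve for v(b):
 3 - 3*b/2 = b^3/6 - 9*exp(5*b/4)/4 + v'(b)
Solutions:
 v(b) = C1 - b^4/24 - 3*b^2/4 + 3*b + 9*exp(5*b/4)/5


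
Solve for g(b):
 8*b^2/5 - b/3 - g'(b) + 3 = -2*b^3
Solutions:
 g(b) = C1 + b^4/2 + 8*b^3/15 - b^2/6 + 3*b


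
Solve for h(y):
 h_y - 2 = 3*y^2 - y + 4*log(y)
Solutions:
 h(y) = C1 + y^3 - y^2/2 + 4*y*log(y) - 2*y


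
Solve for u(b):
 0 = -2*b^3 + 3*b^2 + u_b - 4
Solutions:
 u(b) = C1 + b^4/2 - b^3 + 4*b


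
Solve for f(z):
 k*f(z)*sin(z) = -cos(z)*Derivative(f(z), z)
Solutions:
 f(z) = C1*exp(k*log(cos(z)))


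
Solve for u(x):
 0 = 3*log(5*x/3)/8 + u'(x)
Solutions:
 u(x) = C1 - 3*x*log(x)/8 - 3*x*log(5)/8 + 3*x/8 + 3*x*log(3)/8


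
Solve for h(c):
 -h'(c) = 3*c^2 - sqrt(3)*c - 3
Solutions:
 h(c) = C1 - c^3 + sqrt(3)*c^2/2 + 3*c


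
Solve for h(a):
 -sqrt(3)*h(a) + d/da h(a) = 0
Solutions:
 h(a) = C1*exp(sqrt(3)*a)


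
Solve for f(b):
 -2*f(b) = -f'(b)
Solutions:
 f(b) = C1*exp(2*b)


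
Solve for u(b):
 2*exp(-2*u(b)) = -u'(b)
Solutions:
 u(b) = log(-sqrt(C1 - 4*b))
 u(b) = log(C1 - 4*b)/2


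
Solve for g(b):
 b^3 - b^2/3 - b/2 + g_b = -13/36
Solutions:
 g(b) = C1 - b^4/4 + b^3/9 + b^2/4 - 13*b/36


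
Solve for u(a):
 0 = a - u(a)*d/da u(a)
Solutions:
 u(a) = -sqrt(C1 + a^2)
 u(a) = sqrt(C1 + a^2)


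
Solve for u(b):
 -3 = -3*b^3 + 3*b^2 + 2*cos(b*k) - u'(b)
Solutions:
 u(b) = C1 - 3*b^4/4 + b^3 + 3*b + 2*sin(b*k)/k


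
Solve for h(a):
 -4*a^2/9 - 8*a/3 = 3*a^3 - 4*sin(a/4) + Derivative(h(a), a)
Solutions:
 h(a) = C1 - 3*a^4/4 - 4*a^3/27 - 4*a^2/3 - 16*cos(a/4)


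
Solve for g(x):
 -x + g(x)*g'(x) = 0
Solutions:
 g(x) = -sqrt(C1 + x^2)
 g(x) = sqrt(C1 + x^2)


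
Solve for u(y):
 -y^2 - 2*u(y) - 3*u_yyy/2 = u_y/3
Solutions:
 u(y) = C1*exp(-2^(1/3)*y*(-3*(9 + sqrt(6567)/9)^(1/3) + 2^(1/3)/(9 + sqrt(6567)/9)^(1/3))/18)*sin(sqrt(3)*y*(2/(18 + 2*sqrt(6567)/9)^(1/3) + 3*(18 + 2*sqrt(6567)/9)^(1/3))/18) + C2*exp(-2^(1/3)*y*(-3*(9 + sqrt(6567)/9)^(1/3) + 2^(1/3)/(9 + sqrt(6567)/9)^(1/3))/18)*cos(sqrt(3)*y*(2/(18 + 2*sqrt(6567)/9)^(1/3) + 3*(18 + 2*sqrt(6567)/9)^(1/3))/18) + C3*exp(2^(1/3)*y*(-3*(9 + sqrt(6567)/9)^(1/3) + 2^(1/3)/(9 + sqrt(6567)/9)^(1/3))/9) - y^2/2 + y/6 - 1/36


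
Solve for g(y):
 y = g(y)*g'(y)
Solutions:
 g(y) = -sqrt(C1 + y^2)
 g(y) = sqrt(C1 + y^2)


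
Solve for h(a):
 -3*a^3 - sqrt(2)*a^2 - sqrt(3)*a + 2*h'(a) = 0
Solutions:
 h(a) = C1 + 3*a^4/8 + sqrt(2)*a^3/6 + sqrt(3)*a^2/4


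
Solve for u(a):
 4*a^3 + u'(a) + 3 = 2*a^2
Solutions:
 u(a) = C1 - a^4 + 2*a^3/3 - 3*a


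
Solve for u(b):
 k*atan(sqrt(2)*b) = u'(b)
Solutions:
 u(b) = C1 + k*(b*atan(sqrt(2)*b) - sqrt(2)*log(2*b^2 + 1)/4)


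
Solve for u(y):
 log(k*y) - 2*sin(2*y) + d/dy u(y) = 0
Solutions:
 u(y) = C1 - y*log(k*y) + y - cos(2*y)


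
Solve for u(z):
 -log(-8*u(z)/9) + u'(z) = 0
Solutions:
 -Integral(1/(log(-_y) - 2*log(3) + 3*log(2)), (_y, u(z))) = C1 - z


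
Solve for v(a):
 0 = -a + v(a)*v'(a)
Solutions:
 v(a) = -sqrt(C1 + a^2)
 v(a) = sqrt(C1 + a^2)


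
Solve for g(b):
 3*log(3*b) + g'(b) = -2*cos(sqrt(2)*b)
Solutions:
 g(b) = C1 - 3*b*log(b) - 3*b*log(3) + 3*b - sqrt(2)*sin(sqrt(2)*b)


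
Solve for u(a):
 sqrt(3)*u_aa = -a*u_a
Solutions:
 u(a) = C1 + C2*erf(sqrt(2)*3^(3/4)*a/6)


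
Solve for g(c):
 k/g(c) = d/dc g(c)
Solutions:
 g(c) = -sqrt(C1 + 2*c*k)
 g(c) = sqrt(C1 + 2*c*k)


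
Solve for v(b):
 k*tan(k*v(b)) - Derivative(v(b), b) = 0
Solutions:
 v(b) = Piecewise((-asin(exp(C1*k + b*k^2))/k + pi/k, Ne(k, 0)), (nan, True))
 v(b) = Piecewise((asin(exp(C1*k + b*k^2))/k, Ne(k, 0)), (nan, True))


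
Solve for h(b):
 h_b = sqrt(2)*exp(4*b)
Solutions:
 h(b) = C1 + sqrt(2)*exp(4*b)/4


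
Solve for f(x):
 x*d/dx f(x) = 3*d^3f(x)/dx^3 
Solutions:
 f(x) = C1 + Integral(C2*airyai(3^(2/3)*x/3) + C3*airybi(3^(2/3)*x/3), x)


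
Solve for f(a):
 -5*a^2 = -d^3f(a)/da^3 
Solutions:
 f(a) = C1 + C2*a + C3*a^2 + a^5/12


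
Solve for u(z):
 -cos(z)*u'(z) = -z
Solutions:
 u(z) = C1 + Integral(z/cos(z), z)


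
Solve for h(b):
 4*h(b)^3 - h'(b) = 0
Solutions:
 h(b) = -sqrt(2)*sqrt(-1/(C1 + 4*b))/2
 h(b) = sqrt(2)*sqrt(-1/(C1 + 4*b))/2


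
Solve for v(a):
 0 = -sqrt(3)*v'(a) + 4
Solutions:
 v(a) = C1 + 4*sqrt(3)*a/3


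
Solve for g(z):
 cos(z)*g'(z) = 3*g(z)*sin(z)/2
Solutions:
 g(z) = C1/cos(z)^(3/2)


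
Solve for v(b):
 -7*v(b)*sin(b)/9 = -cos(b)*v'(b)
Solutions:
 v(b) = C1/cos(b)^(7/9)


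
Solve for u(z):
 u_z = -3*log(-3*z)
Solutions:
 u(z) = C1 - 3*z*log(-z) + 3*z*(1 - log(3))


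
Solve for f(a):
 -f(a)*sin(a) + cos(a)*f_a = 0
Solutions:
 f(a) = C1/cos(a)


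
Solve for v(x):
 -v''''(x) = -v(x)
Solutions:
 v(x) = C1*exp(-x) + C2*exp(x) + C3*sin(x) + C4*cos(x)


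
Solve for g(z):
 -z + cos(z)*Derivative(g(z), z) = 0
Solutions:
 g(z) = C1 + Integral(z/cos(z), z)


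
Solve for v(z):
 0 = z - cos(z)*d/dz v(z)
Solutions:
 v(z) = C1 + Integral(z/cos(z), z)


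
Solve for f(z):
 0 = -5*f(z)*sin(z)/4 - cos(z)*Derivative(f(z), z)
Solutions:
 f(z) = C1*cos(z)^(5/4)


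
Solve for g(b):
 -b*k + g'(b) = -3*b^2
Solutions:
 g(b) = C1 - b^3 + b^2*k/2


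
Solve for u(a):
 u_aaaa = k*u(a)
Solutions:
 u(a) = C1*exp(-a*k^(1/4)) + C2*exp(a*k^(1/4)) + C3*exp(-I*a*k^(1/4)) + C4*exp(I*a*k^(1/4))


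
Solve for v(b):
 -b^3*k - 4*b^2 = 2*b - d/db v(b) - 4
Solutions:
 v(b) = C1 + b^4*k/4 + 4*b^3/3 + b^2 - 4*b


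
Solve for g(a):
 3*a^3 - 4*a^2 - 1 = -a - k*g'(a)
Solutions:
 g(a) = C1 - 3*a^4/(4*k) + 4*a^3/(3*k) - a^2/(2*k) + a/k


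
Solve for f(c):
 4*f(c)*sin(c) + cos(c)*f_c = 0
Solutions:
 f(c) = C1*cos(c)^4


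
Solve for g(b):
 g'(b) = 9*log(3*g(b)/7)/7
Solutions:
 -7*Integral(1/(log(_y) - log(7) + log(3)), (_y, g(b)))/9 = C1 - b


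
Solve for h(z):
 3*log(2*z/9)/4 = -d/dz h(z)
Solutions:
 h(z) = C1 - 3*z*log(z)/4 - 3*z*log(2)/4 + 3*z/4 + 3*z*log(3)/2


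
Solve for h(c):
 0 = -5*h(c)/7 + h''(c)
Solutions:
 h(c) = C1*exp(-sqrt(35)*c/7) + C2*exp(sqrt(35)*c/7)


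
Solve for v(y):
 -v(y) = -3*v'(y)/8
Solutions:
 v(y) = C1*exp(8*y/3)


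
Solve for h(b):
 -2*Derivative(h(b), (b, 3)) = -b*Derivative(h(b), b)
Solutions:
 h(b) = C1 + Integral(C2*airyai(2^(2/3)*b/2) + C3*airybi(2^(2/3)*b/2), b)


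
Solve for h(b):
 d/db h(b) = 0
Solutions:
 h(b) = C1


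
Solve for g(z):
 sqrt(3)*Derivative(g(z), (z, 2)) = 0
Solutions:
 g(z) = C1 + C2*z


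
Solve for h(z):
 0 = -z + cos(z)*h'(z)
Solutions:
 h(z) = C1 + Integral(z/cos(z), z)


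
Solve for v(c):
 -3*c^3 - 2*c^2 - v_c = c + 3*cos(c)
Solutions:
 v(c) = C1 - 3*c^4/4 - 2*c^3/3 - c^2/2 - 3*sin(c)


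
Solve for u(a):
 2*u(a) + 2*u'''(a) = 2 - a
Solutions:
 u(a) = C3*exp(-a) - a/2 + (C1*sin(sqrt(3)*a/2) + C2*cos(sqrt(3)*a/2))*exp(a/2) + 1


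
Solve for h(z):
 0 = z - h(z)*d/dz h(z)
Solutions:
 h(z) = -sqrt(C1 + z^2)
 h(z) = sqrt(C1 + z^2)


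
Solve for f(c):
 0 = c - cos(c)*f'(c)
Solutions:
 f(c) = C1 + Integral(c/cos(c), c)


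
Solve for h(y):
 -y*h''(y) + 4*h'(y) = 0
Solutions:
 h(y) = C1 + C2*y^5


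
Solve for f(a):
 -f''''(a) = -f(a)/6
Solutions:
 f(a) = C1*exp(-6^(3/4)*a/6) + C2*exp(6^(3/4)*a/6) + C3*sin(6^(3/4)*a/6) + C4*cos(6^(3/4)*a/6)


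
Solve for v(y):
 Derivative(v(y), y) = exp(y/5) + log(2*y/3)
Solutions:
 v(y) = C1 + y*log(y) + y*(-log(3) - 1 + log(2)) + 5*exp(y/5)


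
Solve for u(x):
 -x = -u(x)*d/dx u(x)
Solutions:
 u(x) = -sqrt(C1 + x^2)
 u(x) = sqrt(C1 + x^2)


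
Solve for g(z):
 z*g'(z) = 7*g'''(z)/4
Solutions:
 g(z) = C1 + Integral(C2*airyai(14^(2/3)*z/7) + C3*airybi(14^(2/3)*z/7), z)


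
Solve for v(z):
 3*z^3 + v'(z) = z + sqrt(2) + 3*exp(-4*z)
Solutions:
 v(z) = C1 - 3*z^4/4 + z^2/2 + sqrt(2)*z - 3*exp(-4*z)/4


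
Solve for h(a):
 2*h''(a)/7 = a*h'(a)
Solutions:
 h(a) = C1 + C2*erfi(sqrt(7)*a/2)


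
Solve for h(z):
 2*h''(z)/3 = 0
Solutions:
 h(z) = C1 + C2*z


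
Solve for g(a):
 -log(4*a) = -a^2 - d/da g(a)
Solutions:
 g(a) = C1 - a^3/3 + a*log(a) - a + a*log(4)


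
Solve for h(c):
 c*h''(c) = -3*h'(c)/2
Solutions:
 h(c) = C1 + C2/sqrt(c)


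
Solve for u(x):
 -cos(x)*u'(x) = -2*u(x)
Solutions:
 u(x) = C1*(sin(x) + 1)/(sin(x) - 1)


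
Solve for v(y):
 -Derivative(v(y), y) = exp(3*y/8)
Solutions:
 v(y) = C1 - 8*exp(3*y/8)/3


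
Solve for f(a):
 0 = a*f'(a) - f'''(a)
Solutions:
 f(a) = C1 + Integral(C2*airyai(a) + C3*airybi(a), a)


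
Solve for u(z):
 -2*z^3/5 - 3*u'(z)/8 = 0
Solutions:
 u(z) = C1 - 4*z^4/15


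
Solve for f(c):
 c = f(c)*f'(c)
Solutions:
 f(c) = -sqrt(C1 + c^2)
 f(c) = sqrt(C1 + c^2)


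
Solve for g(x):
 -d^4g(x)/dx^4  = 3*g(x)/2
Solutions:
 g(x) = (C1*sin(6^(1/4)*x/2) + C2*cos(6^(1/4)*x/2))*exp(-6^(1/4)*x/2) + (C3*sin(6^(1/4)*x/2) + C4*cos(6^(1/4)*x/2))*exp(6^(1/4)*x/2)


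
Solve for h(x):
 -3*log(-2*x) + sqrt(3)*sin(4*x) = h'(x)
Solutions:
 h(x) = C1 - 3*x*log(-x) - 3*x*log(2) + 3*x - sqrt(3)*cos(4*x)/4


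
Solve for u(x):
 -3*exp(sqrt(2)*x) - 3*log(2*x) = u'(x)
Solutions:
 u(x) = C1 - 3*x*log(x) + 3*x*(1 - log(2)) - 3*sqrt(2)*exp(sqrt(2)*x)/2


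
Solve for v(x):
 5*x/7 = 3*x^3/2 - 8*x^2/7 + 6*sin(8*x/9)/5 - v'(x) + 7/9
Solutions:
 v(x) = C1 + 3*x^4/8 - 8*x^3/21 - 5*x^2/14 + 7*x/9 - 27*cos(8*x/9)/20


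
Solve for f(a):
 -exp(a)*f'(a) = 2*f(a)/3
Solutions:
 f(a) = C1*exp(2*exp(-a)/3)


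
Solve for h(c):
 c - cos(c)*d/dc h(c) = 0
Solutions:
 h(c) = C1 + Integral(c/cos(c), c)


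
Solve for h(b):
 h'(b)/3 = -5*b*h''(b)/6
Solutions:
 h(b) = C1 + C2*b^(3/5)


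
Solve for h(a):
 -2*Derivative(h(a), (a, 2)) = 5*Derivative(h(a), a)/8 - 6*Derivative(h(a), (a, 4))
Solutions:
 h(a) = C1 + C2*exp(-2^(1/3)*a*(8*2^(1/3)/(sqrt(1001) + 45)^(1/3) + (sqrt(1001) + 45)^(1/3))/24)*sin(2^(1/3)*sqrt(3)*a*(-(sqrt(1001) + 45)^(1/3) + 8*2^(1/3)/(sqrt(1001) + 45)^(1/3))/24) + C3*exp(-2^(1/3)*a*(8*2^(1/3)/(sqrt(1001) + 45)^(1/3) + (sqrt(1001) + 45)^(1/3))/24)*cos(2^(1/3)*sqrt(3)*a*(-(sqrt(1001) + 45)^(1/3) + 8*2^(1/3)/(sqrt(1001) + 45)^(1/3))/24) + C4*exp(2^(1/3)*a*(8*2^(1/3)/(sqrt(1001) + 45)^(1/3) + (sqrt(1001) + 45)^(1/3))/12)


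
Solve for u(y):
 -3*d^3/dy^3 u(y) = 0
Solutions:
 u(y) = C1 + C2*y + C3*y^2


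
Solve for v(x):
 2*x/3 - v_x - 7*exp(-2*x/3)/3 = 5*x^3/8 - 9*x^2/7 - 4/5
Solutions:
 v(x) = C1 - 5*x^4/32 + 3*x^3/7 + x^2/3 + 4*x/5 + 7*exp(-2*x/3)/2


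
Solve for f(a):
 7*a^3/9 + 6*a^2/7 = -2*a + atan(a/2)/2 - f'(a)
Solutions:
 f(a) = C1 - 7*a^4/36 - 2*a^3/7 - a^2 + a*atan(a/2)/2 - log(a^2 + 4)/2


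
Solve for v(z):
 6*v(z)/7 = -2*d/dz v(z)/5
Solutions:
 v(z) = C1*exp(-15*z/7)


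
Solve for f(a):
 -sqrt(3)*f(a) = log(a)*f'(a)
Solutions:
 f(a) = C1*exp(-sqrt(3)*li(a))


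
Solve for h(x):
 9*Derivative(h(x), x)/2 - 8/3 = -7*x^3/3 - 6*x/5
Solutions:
 h(x) = C1 - 7*x^4/54 - 2*x^2/15 + 16*x/27


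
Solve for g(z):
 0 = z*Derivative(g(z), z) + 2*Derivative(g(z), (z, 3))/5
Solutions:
 g(z) = C1 + Integral(C2*airyai(-2^(2/3)*5^(1/3)*z/2) + C3*airybi(-2^(2/3)*5^(1/3)*z/2), z)


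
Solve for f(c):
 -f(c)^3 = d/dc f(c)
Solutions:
 f(c) = -sqrt(2)*sqrt(-1/(C1 - c))/2
 f(c) = sqrt(2)*sqrt(-1/(C1 - c))/2


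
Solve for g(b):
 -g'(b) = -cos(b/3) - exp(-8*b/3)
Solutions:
 g(b) = C1 + 3*sin(b/3) - 3*exp(-8*b/3)/8


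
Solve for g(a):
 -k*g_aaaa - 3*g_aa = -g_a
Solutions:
 g(a) = C1 + C2*exp(2^(1/3)*a*(-2^(1/3)*(sqrt((1 + 4/k)/k^2) - 1/k)^(1/3)/2 + 1/(k*(sqrt((1 + 4/k)/k^2) - 1/k)^(1/3)))) + C3*exp(2^(1/3)*a*(2^(1/3)*(sqrt((1 + 4/k)/k^2) - 1/k)^(1/3)/4 - 2^(1/3)*sqrt(3)*I*(sqrt((1 + 4/k)/k^2) - 1/k)^(1/3)/4 + 2/(k*(-1 + sqrt(3)*I)*(sqrt((1 + 4/k)/k^2) - 1/k)^(1/3)))) + C4*exp(2^(1/3)*a*(2^(1/3)*(sqrt((1 + 4/k)/k^2) - 1/k)^(1/3)/4 + 2^(1/3)*sqrt(3)*I*(sqrt((1 + 4/k)/k^2) - 1/k)^(1/3)/4 - 2/(k*(1 + sqrt(3)*I)*(sqrt((1 + 4/k)/k^2) - 1/k)^(1/3))))


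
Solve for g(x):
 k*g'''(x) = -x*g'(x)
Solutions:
 g(x) = C1 + Integral(C2*airyai(x*(-1/k)^(1/3)) + C3*airybi(x*(-1/k)^(1/3)), x)


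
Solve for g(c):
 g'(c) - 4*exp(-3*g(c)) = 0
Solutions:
 g(c) = log(C1 + 12*c)/3
 g(c) = log((-3^(1/3) - 3^(5/6)*I)*(C1 + 4*c)^(1/3)/2)
 g(c) = log((-3^(1/3) + 3^(5/6)*I)*(C1 + 4*c)^(1/3)/2)


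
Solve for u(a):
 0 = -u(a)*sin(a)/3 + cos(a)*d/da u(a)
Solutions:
 u(a) = C1/cos(a)^(1/3)


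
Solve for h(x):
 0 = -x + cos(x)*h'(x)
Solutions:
 h(x) = C1 + Integral(x/cos(x), x)


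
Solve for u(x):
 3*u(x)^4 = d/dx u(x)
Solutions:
 u(x) = (-1/(C1 + 9*x))^(1/3)
 u(x) = (-1/(C1 + 3*x))^(1/3)*(-3^(2/3) - 3*3^(1/6)*I)/6
 u(x) = (-1/(C1 + 3*x))^(1/3)*(-3^(2/3) + 3*3^(1/6)*I)/6


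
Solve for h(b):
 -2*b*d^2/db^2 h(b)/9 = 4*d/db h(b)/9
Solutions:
 h(b) = C1 + C2/b


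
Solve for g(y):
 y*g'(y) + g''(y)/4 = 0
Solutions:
 g(y) = C1 + C2*erf(sqrt(2)*y)


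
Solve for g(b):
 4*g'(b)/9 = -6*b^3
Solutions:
 g(b) = C1 - 27*b^4/8


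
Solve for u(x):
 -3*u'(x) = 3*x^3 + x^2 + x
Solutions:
 u(x) = C1 - x^4/4 - x^3/9 - x^2/6


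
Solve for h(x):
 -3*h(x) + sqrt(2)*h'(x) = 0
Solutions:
 h(x) = C1*exp(3*sqrt(2)*x/2)


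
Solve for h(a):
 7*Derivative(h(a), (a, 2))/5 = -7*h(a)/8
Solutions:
 h(a) = C1*sin(sqrt(10)*a/4) + C2*cos(sqrt(10)*a/4)


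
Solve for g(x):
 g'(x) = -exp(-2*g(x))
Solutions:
 g(x) = log(-sqrt(C1 - 2*x))
 g(x) = log(C1 - 2*x)/2


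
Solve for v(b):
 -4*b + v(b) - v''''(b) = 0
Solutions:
 v(b) = C1*exp(-b) + C2*exp(b) + C3*sin(b) + C4*cos(b) + 4*b


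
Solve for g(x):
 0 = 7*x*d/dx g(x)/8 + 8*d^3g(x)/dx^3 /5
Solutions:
 g(x) = C1 + Integral(C2*airyai(-35^(1/3)*x/4) + C3*airybi(-35^(1/3)*x/4), x)


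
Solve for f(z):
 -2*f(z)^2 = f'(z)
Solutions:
 f(z) = 1/(C1 + 2*z)


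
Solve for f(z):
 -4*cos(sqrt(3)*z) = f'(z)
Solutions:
 f(z) = C1 - 4*sqrt(3)*sin(sqrt(3)*z)/3


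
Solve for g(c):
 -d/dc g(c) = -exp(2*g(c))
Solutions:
 g(c) = log(-sqrt(-1/(C1 + c))) - log(2)/2
 g(c) = log(-1/(C1 + c))/2 - log(2)/2


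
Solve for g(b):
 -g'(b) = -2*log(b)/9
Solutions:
 g(b) = C1 + 2*b*log(b)/9 - 2*b/9


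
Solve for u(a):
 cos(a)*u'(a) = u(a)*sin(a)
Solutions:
 u(a) = C1/cos(a)


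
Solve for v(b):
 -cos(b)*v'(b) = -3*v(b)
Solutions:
 v(b) = C1*(sin(b) + 1)^(3/2)/(sin(b) - 1)^(3/2)


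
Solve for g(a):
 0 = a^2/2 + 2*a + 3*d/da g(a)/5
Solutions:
 g(a) = C1 - 5*a^3/18 - 5*a^2/3


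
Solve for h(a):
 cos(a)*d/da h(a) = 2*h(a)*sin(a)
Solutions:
 h(a) = C1/cos(a)^2


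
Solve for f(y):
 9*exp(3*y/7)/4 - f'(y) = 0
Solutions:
 f(y) = C1 + 21*exp(3*y/7)/4


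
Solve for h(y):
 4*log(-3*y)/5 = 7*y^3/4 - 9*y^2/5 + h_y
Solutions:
 h(y) = C1 - 7*y^4/16 + 3*y^3/5 + 4*y*log(-y)/5 + 4*y*(-1 + log(3))/5


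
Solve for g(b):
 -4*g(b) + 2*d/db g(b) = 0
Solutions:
 g(b) = C1*exp(2*b)


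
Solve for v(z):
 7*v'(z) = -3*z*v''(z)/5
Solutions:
 v(z) = C1 + C2/z^(32/3)


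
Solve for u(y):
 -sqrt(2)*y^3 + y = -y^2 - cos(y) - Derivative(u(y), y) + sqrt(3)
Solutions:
 u(y) = C1 + sqrt(2)*y^4/4 - y^3/3 - y^2/2 + sqrt(3)*y - sin(y)


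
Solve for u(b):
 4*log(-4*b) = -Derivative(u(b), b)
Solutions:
 u(b) = C1 - 4*b*log(-b) + 4*b*(1 - 2*log(2))


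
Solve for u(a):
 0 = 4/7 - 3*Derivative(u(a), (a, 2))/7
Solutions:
 u(a) = C1 + C2*a + 2*a^2/3


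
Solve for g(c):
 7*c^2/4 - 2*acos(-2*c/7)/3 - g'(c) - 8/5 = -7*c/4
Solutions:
 g(c) = C1 + 7*c^3/12 + 7*c^2/8 - 2*c*acos(-2*c/7)/3 - 8*c/5 - sqrt(49 - 4*c^2)/3


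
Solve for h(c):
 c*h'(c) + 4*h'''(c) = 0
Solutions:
 h(c) = C1 + Integral(C2*airyai(-2^(1/3)*c/2) + C3*airybi(-2^(1/3)*c/2), c)


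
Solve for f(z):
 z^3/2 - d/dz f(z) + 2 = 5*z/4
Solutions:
 f(z) = C1 + z^4/8 - 5*z^2/8 + 2*z


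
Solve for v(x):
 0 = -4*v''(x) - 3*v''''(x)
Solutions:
 v(x) = C1 + C2*x + C3*sin(2*sqrt(3)*x/3) + C4*cos(2*sqrt(3)*x/3)


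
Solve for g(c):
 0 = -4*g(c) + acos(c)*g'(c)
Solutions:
 g(c) = C1*exp(4*Integral(1/acos(c), c))


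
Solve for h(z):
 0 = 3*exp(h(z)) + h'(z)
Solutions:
 h(z) = log(1/(C1 + 3*z))


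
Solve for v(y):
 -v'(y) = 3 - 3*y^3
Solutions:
 v(y) = C1 + 3*y^4/4 - 3*y


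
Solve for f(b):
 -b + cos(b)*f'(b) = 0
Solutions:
 f(b) = C1 + Integral(b/cos(b), b)


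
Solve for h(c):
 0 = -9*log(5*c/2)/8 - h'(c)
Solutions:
 h(c) = C1 - 9*c*log(c)/8 - 9*c*log(5)/8 + 9*c*log(2)/8 + 9*c/8


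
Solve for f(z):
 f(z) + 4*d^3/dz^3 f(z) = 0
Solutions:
 f(z) = C3*exp(-2^(1/3)*z/2) + (C1*sin(2^(1/3)*sqrt(3)*z/4) + C2*cos(2^(1/3)*sqrt(3)*z/4))*exp(2^(1/3)*z/4)


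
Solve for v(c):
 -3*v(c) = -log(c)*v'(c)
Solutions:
 v(c) = C1*exp(3*li(c))


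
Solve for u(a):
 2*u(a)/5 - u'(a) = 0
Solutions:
 u(a) = C1*exp(2*a/5)


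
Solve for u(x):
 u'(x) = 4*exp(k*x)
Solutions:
 u(x) = C1 + 4*exp(k*x)/k


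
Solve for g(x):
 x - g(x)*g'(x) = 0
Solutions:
 g(x) = -sqrt(C1 + x^2)
 g(x) = sqrt(C1 + x^2)


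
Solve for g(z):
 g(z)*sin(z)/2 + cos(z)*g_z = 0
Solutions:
 g(z) = C1*sqrt(cos(z))


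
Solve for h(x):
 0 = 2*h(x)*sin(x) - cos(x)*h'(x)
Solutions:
 h(x) = C1/cos(x)^2


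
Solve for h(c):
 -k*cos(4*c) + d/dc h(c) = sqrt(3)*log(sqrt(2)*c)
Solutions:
 h(c) = C1 + sqrt(3)*c*(log(c) - 1) + sqrt(3)*c*log(2)/2 + k*sin(4*c)/4


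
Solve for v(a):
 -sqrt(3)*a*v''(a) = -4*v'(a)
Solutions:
 v(a) = C1 + C2*a^(1 + 4*sqrt(3)/3)


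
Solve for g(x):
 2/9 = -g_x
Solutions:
 g(x) = C1 - 2*x/9


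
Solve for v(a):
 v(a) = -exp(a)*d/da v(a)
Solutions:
 v(a) = C1*exp(exp(-a))


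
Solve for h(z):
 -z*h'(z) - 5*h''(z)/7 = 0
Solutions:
 h(z) = C1 + C2*erf(sqrt(70)*z/10)


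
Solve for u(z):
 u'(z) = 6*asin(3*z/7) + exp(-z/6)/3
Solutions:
 u(z) = C1 + 6*z*asin(3*z/7) + 2*sqrt(49 - 9*z^2) - 2*exp(-z/6)


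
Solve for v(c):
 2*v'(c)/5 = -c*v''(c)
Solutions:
 v(c) = C1 + C2*c^(3/5)


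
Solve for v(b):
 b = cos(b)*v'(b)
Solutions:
 v(b) = C1 + Integral(b/cos(b), b)


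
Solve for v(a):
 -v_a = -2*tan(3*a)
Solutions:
 v(a) = C1 - 2*log(cos(3*a))/3


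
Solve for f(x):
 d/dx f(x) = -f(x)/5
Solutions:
 f(x) = C1*exp(-x/5)


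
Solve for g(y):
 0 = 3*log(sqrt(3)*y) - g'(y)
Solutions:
 g(y) = C1 + 3*y*log(y) - 3*y + 3*y*log(3)/2


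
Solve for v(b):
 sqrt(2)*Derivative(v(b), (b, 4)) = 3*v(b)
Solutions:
 v(b) = C1*exp(-2^(7/8)*3^(1/4)*b/2) + C2*exp(2^(7/8)*3^(1/4)*b/2) + C3*sin(2^(7/8)*3^(1/4)*b/2) + C4*cos(2^(7/8)*3^(1/4)*b/2)


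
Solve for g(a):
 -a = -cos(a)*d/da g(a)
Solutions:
 g(a) = C1 + Integral(a/cos(a), a)


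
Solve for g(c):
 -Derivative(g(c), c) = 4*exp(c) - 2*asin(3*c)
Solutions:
 g(c) = C1 + 2*c*asin(3*c) + 2*sqrt(1 - 9*c^2)/3 - 4*exp(c)


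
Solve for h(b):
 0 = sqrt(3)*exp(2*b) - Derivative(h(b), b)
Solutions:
 h(b) = C1 + sqrt(3)*exp(2*b)/2


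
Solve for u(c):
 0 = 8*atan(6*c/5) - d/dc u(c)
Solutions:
 u(c) = C1 + 8*c*atan(6*c/5) - 10*log(36*c^2 + 25)/3


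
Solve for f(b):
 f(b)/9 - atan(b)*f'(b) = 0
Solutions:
 f(b) = C1*exp(Integral(1/atan(b), b)/9)


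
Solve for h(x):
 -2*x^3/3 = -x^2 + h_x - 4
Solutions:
 h(x) = C1 - x^4/6 + x^3/3 + 4*x


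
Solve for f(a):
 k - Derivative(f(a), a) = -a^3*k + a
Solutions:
 f(a) = C1 + a^4*k/4 - a^2/2 + a*k


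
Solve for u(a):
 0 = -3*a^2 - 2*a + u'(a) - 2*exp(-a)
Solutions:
 u(a) = C1 + a^3 + a^2 - 2*exp(-a)


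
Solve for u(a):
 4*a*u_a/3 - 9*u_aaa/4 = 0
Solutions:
 u(a) = C1 + Integral(C2*airyai(2*2^(1/3)*a/3) + C3*airybi(2*2^(1/3)*a/3), a)


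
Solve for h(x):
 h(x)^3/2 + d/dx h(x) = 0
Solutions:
 h(x) = -sqrt(-1/(C1 - x))
 h(x) = sqrt(-1/(C1 - x))


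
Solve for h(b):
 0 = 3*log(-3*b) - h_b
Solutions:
 h(b) = C1 + 3*b*log(-b) + 3*b*(-1 + log(3))


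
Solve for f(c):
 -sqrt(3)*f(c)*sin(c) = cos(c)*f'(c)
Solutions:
 f(c) = C1*cos(c)^(sqrt(3))


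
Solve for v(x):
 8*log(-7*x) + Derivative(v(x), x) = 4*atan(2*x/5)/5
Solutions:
 v(x) = C1 - 8*x*log(-x) + 4*x*atan(2*x/5)/5 - 8*x*log(7) + 8*x - log(4*x^2 + 25)


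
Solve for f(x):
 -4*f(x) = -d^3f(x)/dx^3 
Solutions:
 f(x) = C3*exp(2^(2/3)*x) + (C1*sin(2^(2/3)*sqrt(3)*x/2) + C2*cos(2^(2/3)*sqrt(3)*x/2))*exp(-2^(2/3)*x/2)


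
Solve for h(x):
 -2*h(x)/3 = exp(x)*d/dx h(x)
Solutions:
 h(x) = C1*exp(2*exp(-x)/3)


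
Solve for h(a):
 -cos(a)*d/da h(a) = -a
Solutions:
 h(a) = C1 + Integral(a/cos(a), a)


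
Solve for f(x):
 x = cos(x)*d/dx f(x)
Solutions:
 f(x) = C1 + Integral(x/cos(x), x)


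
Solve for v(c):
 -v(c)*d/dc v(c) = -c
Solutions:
 v(c) = -sqrt(C1 + c^2)
 v(c) = sqrt(C1 + c^2)


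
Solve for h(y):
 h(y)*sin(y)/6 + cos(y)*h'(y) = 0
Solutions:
 h(y) = C1*cos(y)^(1/6)


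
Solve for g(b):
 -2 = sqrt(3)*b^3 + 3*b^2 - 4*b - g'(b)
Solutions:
 g(b) = C1 + sqrt(3)*b^4/4 + b^3 - 2*b^2 + 2*b


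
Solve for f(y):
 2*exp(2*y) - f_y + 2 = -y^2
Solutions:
 f(y) = C1 + y^3/3 + 2*y + exp(2*y)


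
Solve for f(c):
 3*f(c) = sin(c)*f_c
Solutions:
 f(c) = C1*(cos(c) - 1)^(3/2)/(cos(c) + 1)^(3/2)


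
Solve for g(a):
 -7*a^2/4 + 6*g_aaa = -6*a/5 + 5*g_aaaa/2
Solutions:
 g(a) = C1 + C2*a + C3*a^2 + C4*exp(12*a/5) + 7*a^5/1440 + 31*a^4/17280 + 31*a^3/10368


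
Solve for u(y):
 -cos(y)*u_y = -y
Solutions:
 u(y) = C1 + Integral(y/cos(y), y)


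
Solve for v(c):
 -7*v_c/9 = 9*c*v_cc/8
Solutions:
 v(c) = C1 + C2*c^(25/81)


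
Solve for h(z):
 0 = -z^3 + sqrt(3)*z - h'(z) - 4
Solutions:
 h(z) = C1 - z^4/4 + sqrt(3)*z^2/2 - 4*z


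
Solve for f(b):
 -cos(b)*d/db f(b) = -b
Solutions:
 f(b) = C1 + Integral(b/cos(b), b)


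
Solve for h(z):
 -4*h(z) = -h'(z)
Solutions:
 h(z) = C1*exp(4*z)


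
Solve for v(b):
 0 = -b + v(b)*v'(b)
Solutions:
 v(b) = -sqrt(C1 + b^2)
 v(b) = sqrt(C1 + b^2)


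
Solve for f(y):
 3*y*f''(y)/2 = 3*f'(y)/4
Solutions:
 f(y) = C1 + C2*y^(3/2)


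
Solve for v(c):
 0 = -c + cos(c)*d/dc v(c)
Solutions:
 v(c) = C1 + Integral(c/cos(c), c)


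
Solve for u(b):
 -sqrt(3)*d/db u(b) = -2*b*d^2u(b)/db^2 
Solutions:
 u(b) = C1 + C2*b^(sqrt(3)/2 + 1)


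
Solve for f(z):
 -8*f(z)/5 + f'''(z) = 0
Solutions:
 f(z) = C3*exp(2*5^(2/3)*z/5) + (C1*sin(sqrt(3)*5^(2/3)*z/5) + C2*cos(sqrt(3)*5^(2/3)*z/5))*exp(-5^(2/3)*z/5)


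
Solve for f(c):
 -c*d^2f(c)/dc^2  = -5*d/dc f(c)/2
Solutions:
 f(c) = C1 + C2*c^(7/2)


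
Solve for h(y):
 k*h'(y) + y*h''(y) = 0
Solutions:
 h(y) = C1 + y^(1 - re(k))*(C2*sin(log(y)*Abs(im(k))) + C3*cos(log(y)*im(k)))


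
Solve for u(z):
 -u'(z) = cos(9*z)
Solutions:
 u(z) = C1 - sin(9*z)/9


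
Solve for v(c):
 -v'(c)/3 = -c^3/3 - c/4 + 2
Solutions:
 v(c) = C1 + c^4/4 + 3*c^2/8 - 6*c


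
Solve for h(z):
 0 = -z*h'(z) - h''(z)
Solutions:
 h(z) = C1 + C2*erf(sqrt(2)*z/2)


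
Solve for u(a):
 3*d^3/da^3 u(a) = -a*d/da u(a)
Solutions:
 u(a) = C1 + Integral(C2*airyai(-3^(2/3)*a/3) + C3*airybi(-3^(2/3)*a/3), a)


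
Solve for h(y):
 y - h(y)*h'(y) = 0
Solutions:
 h(y) = -sqrt(C1 + y^2)
 h(y) = sqrt(C1 + y^2)


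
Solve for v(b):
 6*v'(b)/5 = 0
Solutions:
 v(b) = C1


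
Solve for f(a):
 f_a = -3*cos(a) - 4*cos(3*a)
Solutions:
 f(a) = C1 - 3*sin(a) - 4*sin(3*a)/3


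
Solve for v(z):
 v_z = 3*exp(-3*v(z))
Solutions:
 v(z) = log(C1 + 9*z)/3
 v(z) = log((-3^(1/3) - 3^(5/6)*I)*(C1 + 3*z)^(1/3)/2)
 v(z) = log((-3^(1/3) + 3^(5/6)*I)*(C1 + 3*z)^(1/3)/2)


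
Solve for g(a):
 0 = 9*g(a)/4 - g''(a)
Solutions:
 g(a) = C1*exp(-3*a/2) + C2*exp(3*a/2)


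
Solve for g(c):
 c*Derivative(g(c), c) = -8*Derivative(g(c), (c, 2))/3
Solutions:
 g(c) = C1 + C2*erf(sqrt(3)*c/4)


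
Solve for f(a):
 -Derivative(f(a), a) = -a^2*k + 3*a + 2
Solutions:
 f(a) = C1 + a^3*k/3 - 3*a^2/2 - 2*a


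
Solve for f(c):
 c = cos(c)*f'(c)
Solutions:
 f(c) = C1 + Integral(c/cos(c), c)


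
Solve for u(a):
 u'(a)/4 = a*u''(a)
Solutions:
 u(a) = C1 + C2*a^(5/4)


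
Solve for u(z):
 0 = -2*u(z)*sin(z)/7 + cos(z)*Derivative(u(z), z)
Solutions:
 u(z) = C1/cos(z)^(2/7)


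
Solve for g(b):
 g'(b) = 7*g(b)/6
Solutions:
 g(b) = C1*exp(7*b/6)


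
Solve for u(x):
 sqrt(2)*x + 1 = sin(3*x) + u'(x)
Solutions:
 u(x) = C1 + sqrt(2)*x^2/2 + x + cos(3*x)/3


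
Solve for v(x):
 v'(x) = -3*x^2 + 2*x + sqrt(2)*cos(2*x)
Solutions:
 v(x) = C1 - x^3 + x^2 + sqrt(2)*sin(2*x)/2


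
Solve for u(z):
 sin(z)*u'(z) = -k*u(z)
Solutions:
 u(z) = C1*exp(k*(-log(cos(z) - 1) + log(cos(z) + 1))/2)


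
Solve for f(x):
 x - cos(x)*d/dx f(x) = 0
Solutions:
 f(x) = C1 + Integral(x/cos(x), x)


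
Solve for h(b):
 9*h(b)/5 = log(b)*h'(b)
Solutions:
 h(b) = C1*exp(9*li(b)/5)


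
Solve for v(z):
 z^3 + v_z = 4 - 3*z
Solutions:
 v(z) = C1 - z^4/4 - 3*z^2/2 + 4*z


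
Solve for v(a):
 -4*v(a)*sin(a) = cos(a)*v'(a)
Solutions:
 v(a) = C1*cos(a)^4


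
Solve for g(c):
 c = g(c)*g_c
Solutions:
 g(c) = -sqrt(C1 + c^2)
 g(c) = sqrt(C1 + c^2)


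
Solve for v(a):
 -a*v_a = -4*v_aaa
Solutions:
 v(a) = C1 + Integral(C2*airyai(2^(1/3)*a/2) + C3*airybi(2^(1/3)*a/2), a)


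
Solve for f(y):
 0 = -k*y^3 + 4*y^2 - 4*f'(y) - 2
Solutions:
 f(y) = C1 - k*y^4/16 + y^3/3 - y/2


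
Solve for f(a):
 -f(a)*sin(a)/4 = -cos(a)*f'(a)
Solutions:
 f(a) = C1/cos(a)^(1/4)


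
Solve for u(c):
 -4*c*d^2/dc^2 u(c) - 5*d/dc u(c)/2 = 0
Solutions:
 u(c) = C1 + C2*c^(3/8)


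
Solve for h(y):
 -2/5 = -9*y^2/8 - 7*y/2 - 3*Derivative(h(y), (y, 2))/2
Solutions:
 h(y) = C1 + C2*y - y^4/16 - 7*y^3/18 + 2*y^2/15


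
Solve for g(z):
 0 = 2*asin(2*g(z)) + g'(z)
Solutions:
 Integral(1/asin(2*_y), (_y, g(z))) = C1 - 2*z


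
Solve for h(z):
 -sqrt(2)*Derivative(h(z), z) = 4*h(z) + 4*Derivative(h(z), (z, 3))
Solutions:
 h(z) = C1*exp(3^(1/3)*z*(-2^(5/6)*3^(1/3)/(9 + sqrt(3)*sqrt(sqrt(2)/8 + 27))^(1/3) + 2*2^(2/3)*(9 + sqrt(3)*sqrt(sqrt(2)/8 + 27))^(1/3))/24)*sin(sqrt(3)*z*(3*2^(5/6)/(27 + sqrt(27*sqrt(2)/8 + 729))^(1/3) + 2*2^(2/3)*(27 + sqrt(27*sqrt(2)/8 + 729))^(1/3))/24) + C2*exp(3^(1/3)*z*(-2^(5/6)*3^(1/3)/(9 + sqrt(3)*sqrt(sqrt(2)/8 + 27))^(1/3) + 2*2^(2/3)*(9 + sqrt(3)*sqrt(sqrt(2)/8 + 27))^(1/3))/24)*cos(sqrt(3)*z*(3*2^(5/6)/(27 + sqrt(27*sqrt(2)/8 + 729))^(1/3) + 2*2^(2/3)*(27 + sqrt(27*sqrt(2)/8 + 729))^(1/3))/24) + C3*exp(-3^(1/3)*z*(-2^(5/6)*3^(1/3)/(9 + sqrt(3)*sqrt(sqrt(2)/8 + 27))^(1/3) + 2*2^(2/3)*(9 + sqrt(3)*sqrt(sqrt(2)/8 + 27))^(1/3))/12)


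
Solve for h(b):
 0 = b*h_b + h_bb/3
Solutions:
 h(b) = C1 + C2*erf(sqrt(6)*b/2)


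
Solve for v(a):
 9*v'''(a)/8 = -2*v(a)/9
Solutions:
 v(a) = C3*exp(-2*2^(1/3)*3^(2/3)*a/9) + (C1*sin(2^(1/3)*3^(1/6)*a/3) + C2*cos(2^(1/3)*3^(1/6)*a/3))*exp(2^(1/3)*3^(2/3)*a/9)


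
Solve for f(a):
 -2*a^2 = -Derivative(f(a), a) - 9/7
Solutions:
 f(a) = C1 + 2*a^3/3 - 9*a/7


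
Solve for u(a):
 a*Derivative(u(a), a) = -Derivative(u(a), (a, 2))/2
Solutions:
 u(a) = C1 + C2*erf(a)


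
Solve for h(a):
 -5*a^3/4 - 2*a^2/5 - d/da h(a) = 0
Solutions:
 h(a) = C1 - 5*a^4/16 - 2*a^3/15


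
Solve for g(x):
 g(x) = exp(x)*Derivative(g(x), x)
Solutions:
 g(x) = C1*exp(-exp(-x))


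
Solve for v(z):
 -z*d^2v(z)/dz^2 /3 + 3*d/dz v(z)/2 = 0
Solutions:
 v(z) = C1 + C2*z^(11/2)


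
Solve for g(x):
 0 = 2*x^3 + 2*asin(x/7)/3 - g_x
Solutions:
 g(x) = C1 + x^4/2 + 2*x*asin(x/7)/3 + 2*sqrt(49 - x^2)/3


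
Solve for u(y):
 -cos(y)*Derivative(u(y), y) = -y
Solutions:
 u(y) = C1 + Integral(y/cos(y), y)


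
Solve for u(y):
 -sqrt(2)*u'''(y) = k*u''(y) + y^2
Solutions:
 u(y) = C1 + C2*y + C3*exp(-sqrt(2)*k*y/2) - y^4/(12*k) + sqrt(2)*y^3/(3*k^2) - 2*y^2/k^3


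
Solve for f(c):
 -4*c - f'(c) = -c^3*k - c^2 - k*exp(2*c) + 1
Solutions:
 f(c) = C1 + c^4*k/4 + c^3/3 - 2*c^2 - c + k*exp(2*c)/2


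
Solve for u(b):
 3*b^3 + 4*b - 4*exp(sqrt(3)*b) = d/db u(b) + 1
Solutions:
 u(b) = C1 + 3*b^4/4 + 2*b^2 - b - 4*sqrt(3)*exp(sqrt(3)*b)/3


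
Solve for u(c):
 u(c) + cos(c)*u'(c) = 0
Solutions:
 u(c) = C1*sqrt(sin(c) - 1)/sqrt(sin(c) + 1)


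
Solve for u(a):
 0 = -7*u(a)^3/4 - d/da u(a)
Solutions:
 u(a) = -sqrt(2)*sqrt(-1/(C1 - 7*a))
 u(a) = sqrt(2)*sqrt(-1/(C1 - 7*a))


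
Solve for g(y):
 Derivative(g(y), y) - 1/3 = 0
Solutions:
 g(y) = C1 + y/3


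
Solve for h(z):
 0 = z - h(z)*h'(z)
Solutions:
 h(z) = -sqrt(C1 + z^2)
 h(z) = sqrt(C1 + z^2)


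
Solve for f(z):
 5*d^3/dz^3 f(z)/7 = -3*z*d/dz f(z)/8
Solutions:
 f(z) = C1 + Integral(C2*airyai(-21^(1/3)*5^(2/3)*z/10) + C3*airybi(-21^(1/3)*5^(2/3)*z/10), z)
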